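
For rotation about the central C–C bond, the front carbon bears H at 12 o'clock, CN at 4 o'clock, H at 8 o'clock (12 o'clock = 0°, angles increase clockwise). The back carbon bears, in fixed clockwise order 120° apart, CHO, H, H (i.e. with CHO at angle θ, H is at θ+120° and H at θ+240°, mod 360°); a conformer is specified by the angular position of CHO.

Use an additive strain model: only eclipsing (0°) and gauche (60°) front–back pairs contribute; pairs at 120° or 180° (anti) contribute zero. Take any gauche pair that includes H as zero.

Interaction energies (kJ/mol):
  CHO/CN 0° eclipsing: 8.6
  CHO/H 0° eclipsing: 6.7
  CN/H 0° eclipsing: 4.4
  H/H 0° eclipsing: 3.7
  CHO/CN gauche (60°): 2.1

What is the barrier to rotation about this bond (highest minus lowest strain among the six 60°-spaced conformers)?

16.0 kJ/mol

CHO at 0° (eclipsed): H–CHO eclipsed, CN–H eclipsed, H–H eclipsed; 6.7 + 4.4 + 3.7 = 14.8 kJ/mol.
CHO at 60° (staggered): CN–CHO gauche; 2.1 = 2.1 kJ/mol.
CHO at 120° (eclipsed): H–H eclipsed, CN–CHO eclipsed, H–H eclipsed; 3.7 + 8.6 + 3.7 = 16.0 kJ/mol.
CHO at 180° (staggered): CN–CHO gauche; 2.1 = 2.1 kJ/mol.
CHO at 240° (eclipsed): H–H eclipsed, CN–H eclipsed, H–CHO eclipsed; 3.7 + 4.4 + 6.7 = 14.8 kJ/mol.
CHO at 300° (staggered): no non-H gauche contacts → 0.0 kJ/mol.
Max at 120° (16.0 kJ/mol), min at 300° (0.0 kJ/mol); barrier = 16.0 kJ/mol.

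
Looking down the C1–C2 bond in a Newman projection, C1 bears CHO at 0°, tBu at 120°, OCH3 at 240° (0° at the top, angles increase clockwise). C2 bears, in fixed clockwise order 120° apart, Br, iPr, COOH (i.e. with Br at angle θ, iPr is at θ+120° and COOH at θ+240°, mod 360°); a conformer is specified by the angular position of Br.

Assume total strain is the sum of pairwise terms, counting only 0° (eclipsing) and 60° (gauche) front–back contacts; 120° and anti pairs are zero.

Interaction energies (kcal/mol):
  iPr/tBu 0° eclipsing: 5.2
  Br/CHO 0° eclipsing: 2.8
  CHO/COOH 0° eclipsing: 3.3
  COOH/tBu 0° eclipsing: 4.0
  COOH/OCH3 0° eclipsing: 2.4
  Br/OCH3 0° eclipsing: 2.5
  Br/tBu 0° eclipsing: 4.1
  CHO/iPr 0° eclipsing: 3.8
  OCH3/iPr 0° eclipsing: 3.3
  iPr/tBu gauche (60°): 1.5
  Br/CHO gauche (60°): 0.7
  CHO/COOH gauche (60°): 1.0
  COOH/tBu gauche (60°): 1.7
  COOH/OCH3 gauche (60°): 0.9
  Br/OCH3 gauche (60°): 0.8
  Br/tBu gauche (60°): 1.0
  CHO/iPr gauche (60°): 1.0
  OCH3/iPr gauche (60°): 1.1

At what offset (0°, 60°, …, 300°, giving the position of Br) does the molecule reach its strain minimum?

60°

Br at 0° (eclipsed): CHO–Br eclipsed, tBu–iPr eclipsed, OCH3–COOH eclipsed; 2.8 + 5.2 + 2.4 = 10.4 kcal/mol.
Br at 60° (staggered): CHO–Br gauche, CHO–COOH gauche, tBu–Br gauche, tBu–iPr gauche, OCH3–iPr gauche, OCH3–COOH gauche; 0.7 + 1.0 + 1.0 + 1.5 + 1.1 + 0.9 = 6.2 kcal/mol.
Br at 120° (eclipsed): CHO–COOH eclipsed, tBu–Br eclipsed, OCH3–iPr eclipsed; 3.3 + 4.1 + 3.3 = 10.7 kcal/mol.
Br at 180° (staggered): CHO–iPr gauche, CHO–COOH gauche, tBu–Br gauche, tBu–COOH gauche, OCH3–Br gauche, OCH3–iPr gauche; 1.0 + 1.0 + 1.0 + 1.7 + 0.8 + 1.1 = 6.6 kcal/mol.
Br at 240° (eclipsed): CHO–iPr eclipsed, tBu–COOH eclipsed, OCH3–Br eclipsed; 3.8 + 4.0 + 2.5 = 10.3 kcal/mol.
Br at 300° (staggered): CHO–Br gauche, CHO–iPr gauche, tBu–iPr gauche, tBu–COOH gauche, OCH3–Br gauche, OCH3–COOH gauche; 0.7 + 1.0 + 1.5 + 1.7 + 0.8 + 0.9 = 6.6 kcal/mol.
The minimum (6.2 kcal/mol) occurs with Br at 60°.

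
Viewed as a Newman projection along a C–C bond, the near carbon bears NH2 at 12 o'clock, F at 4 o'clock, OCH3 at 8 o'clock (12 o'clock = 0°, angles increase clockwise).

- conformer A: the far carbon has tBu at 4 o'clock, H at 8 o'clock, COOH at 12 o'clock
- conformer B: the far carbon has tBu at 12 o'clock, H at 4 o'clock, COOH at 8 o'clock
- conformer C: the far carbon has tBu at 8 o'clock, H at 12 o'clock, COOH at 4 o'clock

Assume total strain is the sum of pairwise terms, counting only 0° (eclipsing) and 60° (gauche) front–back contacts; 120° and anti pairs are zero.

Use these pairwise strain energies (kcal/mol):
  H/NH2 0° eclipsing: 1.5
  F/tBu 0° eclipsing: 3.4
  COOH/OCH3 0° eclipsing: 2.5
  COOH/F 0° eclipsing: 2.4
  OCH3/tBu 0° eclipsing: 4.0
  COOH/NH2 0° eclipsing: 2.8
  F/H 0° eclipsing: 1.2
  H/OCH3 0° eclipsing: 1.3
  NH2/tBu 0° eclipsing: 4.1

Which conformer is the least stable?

A (eclipsed): NH2–COOH eclipsed, F–tBu eclipsed, OCH3–H eclipsed; 2.8 + 3.4 + 1.3 = 7.5 kcal/mol.
B (eclipsed): NH2–tBu eclipsed, F–H eclipsed, OCH3–COOH eclipsed; 4.1 + 1.2 + 2.5 = 7.8 kcal/mol.
C (eclipsed): NH2–H eclipsed, F–COOH eclipsed, OCH3–tBu eclipsed; 1.5 + 2.4 + 4.0 = 7.9 kcal/mol.
C has the highest total (7.9 kcal/mol).

C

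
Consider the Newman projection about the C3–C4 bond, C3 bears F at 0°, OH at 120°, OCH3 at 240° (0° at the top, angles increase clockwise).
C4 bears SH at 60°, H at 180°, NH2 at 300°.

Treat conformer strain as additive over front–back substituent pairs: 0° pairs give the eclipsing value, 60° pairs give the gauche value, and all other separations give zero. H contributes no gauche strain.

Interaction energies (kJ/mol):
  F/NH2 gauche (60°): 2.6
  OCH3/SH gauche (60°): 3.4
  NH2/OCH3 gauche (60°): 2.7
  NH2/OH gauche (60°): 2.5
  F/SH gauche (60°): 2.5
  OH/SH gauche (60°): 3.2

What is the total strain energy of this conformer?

This conformer (staggered): F(0°)/SH(60°) gauche 2.5; F(0°)/NH2(300°) gauche 2.6; OH(120°)/SH(60°) gauche 3.2; OCH3(240°)/NH2(300°) gauche 2.7 → 11.0 kJ/mol.

11.0 kJ/mol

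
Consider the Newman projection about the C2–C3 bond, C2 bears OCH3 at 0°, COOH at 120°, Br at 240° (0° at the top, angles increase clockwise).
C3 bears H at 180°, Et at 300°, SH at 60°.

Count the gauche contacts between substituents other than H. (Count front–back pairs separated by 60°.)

Non-H gauche pairs: OCH3(0°)/Et(300°); OCH3(0°)/SH(60°); COOH(120°)/SH(60°); Br(240°)/Et(300°) — 4 interactions.

4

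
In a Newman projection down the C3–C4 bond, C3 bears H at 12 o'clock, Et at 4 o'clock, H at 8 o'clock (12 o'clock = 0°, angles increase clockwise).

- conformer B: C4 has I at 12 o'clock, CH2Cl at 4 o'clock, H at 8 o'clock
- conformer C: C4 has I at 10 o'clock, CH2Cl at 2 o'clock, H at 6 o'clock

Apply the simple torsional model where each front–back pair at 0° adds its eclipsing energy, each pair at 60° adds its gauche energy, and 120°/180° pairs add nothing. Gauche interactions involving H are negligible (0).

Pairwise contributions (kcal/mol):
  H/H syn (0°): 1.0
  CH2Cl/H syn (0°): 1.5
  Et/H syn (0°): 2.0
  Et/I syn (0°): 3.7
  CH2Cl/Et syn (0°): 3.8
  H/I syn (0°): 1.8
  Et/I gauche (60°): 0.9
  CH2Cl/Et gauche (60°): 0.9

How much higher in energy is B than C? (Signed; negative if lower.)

+5.7 kcal/mol

B (eclipsed): H–I eclipsed, Et–CH2Cl eclipsed, H–H eclipsed; 1.8 + 3.8 + 1.0 = 6.6 kcal/mol.
C (staggered): Et–CH2Cl gauche; 0.9 = 0.9 kcal/mol.
E(B) − E(C) = 6.6 − 0.9 = +5.7 kcal/mol.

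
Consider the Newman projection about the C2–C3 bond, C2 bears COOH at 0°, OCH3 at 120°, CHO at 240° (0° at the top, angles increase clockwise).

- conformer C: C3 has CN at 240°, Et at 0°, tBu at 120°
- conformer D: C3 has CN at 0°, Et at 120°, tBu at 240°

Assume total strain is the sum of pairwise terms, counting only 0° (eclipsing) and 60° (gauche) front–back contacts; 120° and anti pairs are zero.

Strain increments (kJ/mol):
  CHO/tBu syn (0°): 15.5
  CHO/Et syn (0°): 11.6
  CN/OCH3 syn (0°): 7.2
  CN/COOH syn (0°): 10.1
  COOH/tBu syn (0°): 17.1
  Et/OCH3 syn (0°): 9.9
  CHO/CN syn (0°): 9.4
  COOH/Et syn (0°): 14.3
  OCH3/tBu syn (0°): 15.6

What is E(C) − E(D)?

C is eclipsed. COOH at 0° is eclipsed with Et at 0° (14.3); OCH3 at 120° is eclipsed with tBu at 120° (15.6); CHO at 240° is eclipsed with CN at 240° (9.4). Total 39.3 kJ/mol.
D is eclipsed. COOH at 0° is eclipsed with CN at 0° (10.1); OCH3 at 120° is eclipsed with Et at 120° (9.9); CHO at 240° is eclipsed with tBu at 240° (15.5). Total 35.5 kJ/mol.
E(C) − E(D) = 39.3 − 35.5 = +3.8 kJ/mol.

+3.8 kJ/mol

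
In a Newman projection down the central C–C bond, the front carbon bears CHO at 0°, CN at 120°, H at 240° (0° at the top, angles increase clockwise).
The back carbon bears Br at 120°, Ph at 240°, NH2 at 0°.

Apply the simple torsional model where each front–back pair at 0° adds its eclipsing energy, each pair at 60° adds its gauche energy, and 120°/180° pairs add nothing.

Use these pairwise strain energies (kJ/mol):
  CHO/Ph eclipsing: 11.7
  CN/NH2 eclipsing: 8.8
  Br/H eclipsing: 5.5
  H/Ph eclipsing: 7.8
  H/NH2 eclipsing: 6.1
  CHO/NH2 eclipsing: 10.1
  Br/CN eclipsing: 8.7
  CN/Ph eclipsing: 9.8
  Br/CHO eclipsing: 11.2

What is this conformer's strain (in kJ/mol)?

This conformer (eclipsed): CHO–NH2 eclipsed, CN–Br eclipsed, H–Ph eclipsed; 10.1 + 8.7 + 7.8 = 26.6 kJ/mol.

26.6 kJ/mol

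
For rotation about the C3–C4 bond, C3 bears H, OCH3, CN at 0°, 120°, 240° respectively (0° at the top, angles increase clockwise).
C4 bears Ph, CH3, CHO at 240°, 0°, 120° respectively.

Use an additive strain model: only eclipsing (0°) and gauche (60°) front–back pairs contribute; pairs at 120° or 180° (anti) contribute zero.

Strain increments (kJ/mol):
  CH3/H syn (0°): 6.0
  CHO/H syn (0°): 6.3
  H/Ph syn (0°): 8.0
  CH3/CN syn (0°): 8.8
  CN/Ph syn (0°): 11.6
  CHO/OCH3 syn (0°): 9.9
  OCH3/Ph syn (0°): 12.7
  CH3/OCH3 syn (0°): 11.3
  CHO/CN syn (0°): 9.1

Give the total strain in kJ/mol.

This conformer (eclipsed): H–CH3 eclipsed, OCH3–CHO eclipsed, CN–Ph eclipsed; 6.0 + 9.9 + 11.6 = 27.5 kJ/mol.

27.5 kJ/mol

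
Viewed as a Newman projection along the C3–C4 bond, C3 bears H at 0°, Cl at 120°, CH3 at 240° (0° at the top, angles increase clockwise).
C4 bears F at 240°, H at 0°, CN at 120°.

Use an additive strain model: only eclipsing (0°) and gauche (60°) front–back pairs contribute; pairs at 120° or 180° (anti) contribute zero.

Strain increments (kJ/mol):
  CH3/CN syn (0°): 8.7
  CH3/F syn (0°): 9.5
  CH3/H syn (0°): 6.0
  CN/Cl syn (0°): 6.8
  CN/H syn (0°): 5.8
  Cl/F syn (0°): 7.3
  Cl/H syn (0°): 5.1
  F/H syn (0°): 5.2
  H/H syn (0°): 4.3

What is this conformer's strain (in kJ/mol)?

This conformer (eclipsed): H(0°)/H(0°) eclipsed 4.3; Cl(120°)/CN(120°) eclipsed 6.8; CH3(240°)/F(240°) eclipsed 9.5 → 20.6 kJ/mol.

20.6 kJ/mol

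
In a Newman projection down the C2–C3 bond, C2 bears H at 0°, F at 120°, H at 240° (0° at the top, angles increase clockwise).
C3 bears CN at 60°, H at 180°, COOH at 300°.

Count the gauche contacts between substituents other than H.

1

Non-H gauche pairs: F(120°)/CN(60°) — 1 interaction.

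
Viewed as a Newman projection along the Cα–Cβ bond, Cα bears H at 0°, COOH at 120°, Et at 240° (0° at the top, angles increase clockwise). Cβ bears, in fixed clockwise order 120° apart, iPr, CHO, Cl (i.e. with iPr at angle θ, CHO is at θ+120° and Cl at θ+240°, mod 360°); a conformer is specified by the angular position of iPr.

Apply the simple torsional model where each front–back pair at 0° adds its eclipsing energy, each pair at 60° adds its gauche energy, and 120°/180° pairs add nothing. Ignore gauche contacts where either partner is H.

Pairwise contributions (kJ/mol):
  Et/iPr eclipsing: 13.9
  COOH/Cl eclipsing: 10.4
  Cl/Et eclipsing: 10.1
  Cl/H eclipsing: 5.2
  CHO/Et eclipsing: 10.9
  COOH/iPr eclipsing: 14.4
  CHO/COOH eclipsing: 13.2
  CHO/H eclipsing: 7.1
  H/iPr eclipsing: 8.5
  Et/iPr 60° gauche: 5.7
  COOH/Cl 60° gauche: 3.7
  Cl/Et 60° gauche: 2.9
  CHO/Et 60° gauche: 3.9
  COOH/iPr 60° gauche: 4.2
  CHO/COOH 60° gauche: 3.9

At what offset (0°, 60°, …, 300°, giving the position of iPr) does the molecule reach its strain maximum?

iPr at 0° (eclipsed): H–iPr eclipsed, COOH–CHO eclipsed, Et–Cl eclipsed; 8.5 + 13.2 + 10.1 = 31.8 kJ/mol.
iPr at 60° (staggered): COOH–iPr gauche, COOH–CHO gauche, Et–CHO gauche, Et–Cl gauche; 4.2 + 3.9 + 3.9 + 2.9 = 14.9 kJ/mol.
iPr at 120° (eclipsed): H–Cl eclipsed, COOH–iPr eclipsed, Et–CHO eclipsed; 5.2 + 14.4 + 10.9 = 30.5 kJ/mol.
iPr at 180° (staggered): COOH–iPr gauche, COOH–Cl gauche, Et–iPr gauche, Et–CHO gauche; 4.2 + 3.7 + 5.7 + 3.9 = 17.5 kJ/mol.
iPr at 240° (eclipsed): H–CHO eclipsed, COOH–Cl eclipsed, Et–iPr eclipsed; 7.1 + 10.4 + 13.9 = 31.4 kJ/mol.
iPr at 300° (staggered): COOH–CHO gauche, COOH–Cl gauche, Et–iPr gauche, Et–Cl gauche; 3.9 + 3.7 + 5.7 + 2.9 = 16.2 kJ/mol.
The maximum (31.8 kJ/mol) occurs with iPr at 0°.

0°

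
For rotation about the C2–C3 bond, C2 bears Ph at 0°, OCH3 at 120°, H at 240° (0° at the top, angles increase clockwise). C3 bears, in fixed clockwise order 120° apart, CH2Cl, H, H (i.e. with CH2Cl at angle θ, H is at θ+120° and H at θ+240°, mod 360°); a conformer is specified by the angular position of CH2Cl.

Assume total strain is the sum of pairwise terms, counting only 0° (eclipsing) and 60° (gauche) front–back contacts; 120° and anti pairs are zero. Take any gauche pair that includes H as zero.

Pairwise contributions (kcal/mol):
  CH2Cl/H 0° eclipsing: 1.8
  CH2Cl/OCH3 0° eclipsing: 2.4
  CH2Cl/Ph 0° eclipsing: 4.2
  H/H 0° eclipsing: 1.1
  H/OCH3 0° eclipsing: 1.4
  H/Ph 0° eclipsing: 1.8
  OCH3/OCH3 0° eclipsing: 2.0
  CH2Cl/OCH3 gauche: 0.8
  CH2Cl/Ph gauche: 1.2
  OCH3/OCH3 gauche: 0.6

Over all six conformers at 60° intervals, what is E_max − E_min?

5.9 kcal/mol

CH2Cl at 0° (eclipsed): Ph–CH2Cl eclipsed, OCH3–H eclipsed, H–H eclipsed; 4.2 + 1.4 + 1.1 = 6.7 kcal/mol.
CH2Cl at 60° (staggered): Ph–CH2Cl gauche, OCH3–CH2Cl gauche; 1.2 + 0.8 = 2.0 kcal/mol.
CH2Cl at 120° (eclipsed): Ph–H eclipsed, OCH3–CH2Cl eclipsed, H–H eclipsed; 1.8 + 2.4 + 1.1 = 5.3 kcal/mol.
CH2Cl at 180° (staggered): OCH3–CH2Cl gauche; 0.8 = 0.8 kcal/mol.
CH2Cl at 240° (eclipsed): Ph–H eclipsed, OCH3–H eclipsed, H–CH2Cl eclipsed; 1.8 + 1.4 + 1.8 = 5.0 kcal/mol.
CH2Cl at 300° (staggered): Ph–CH2Cl gauche; 1.2 = 1.2 kcal/mol.
Max at 0° (6.7 kcal/mol), min at 180° (0.8 kcal/mol); barrier = 5.9 kcal/mol.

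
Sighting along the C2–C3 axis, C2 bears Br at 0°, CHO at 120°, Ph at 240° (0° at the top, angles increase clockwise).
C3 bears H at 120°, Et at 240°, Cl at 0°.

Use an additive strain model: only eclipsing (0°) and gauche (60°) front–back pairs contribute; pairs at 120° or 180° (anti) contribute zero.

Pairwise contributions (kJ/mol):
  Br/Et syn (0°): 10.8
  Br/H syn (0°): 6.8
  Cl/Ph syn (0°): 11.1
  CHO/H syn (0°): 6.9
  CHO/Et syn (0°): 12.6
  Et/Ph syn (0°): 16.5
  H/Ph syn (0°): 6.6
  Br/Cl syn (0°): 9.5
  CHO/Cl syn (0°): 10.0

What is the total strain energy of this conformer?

32.9 kJ/mol

This conformer (eclipsed): Br–Cl eclipsed, CHO–H eclipsed, Ph–Et eclipsed; 9.5 + 6.9 + 16.5 = 32.9 kJ/mol.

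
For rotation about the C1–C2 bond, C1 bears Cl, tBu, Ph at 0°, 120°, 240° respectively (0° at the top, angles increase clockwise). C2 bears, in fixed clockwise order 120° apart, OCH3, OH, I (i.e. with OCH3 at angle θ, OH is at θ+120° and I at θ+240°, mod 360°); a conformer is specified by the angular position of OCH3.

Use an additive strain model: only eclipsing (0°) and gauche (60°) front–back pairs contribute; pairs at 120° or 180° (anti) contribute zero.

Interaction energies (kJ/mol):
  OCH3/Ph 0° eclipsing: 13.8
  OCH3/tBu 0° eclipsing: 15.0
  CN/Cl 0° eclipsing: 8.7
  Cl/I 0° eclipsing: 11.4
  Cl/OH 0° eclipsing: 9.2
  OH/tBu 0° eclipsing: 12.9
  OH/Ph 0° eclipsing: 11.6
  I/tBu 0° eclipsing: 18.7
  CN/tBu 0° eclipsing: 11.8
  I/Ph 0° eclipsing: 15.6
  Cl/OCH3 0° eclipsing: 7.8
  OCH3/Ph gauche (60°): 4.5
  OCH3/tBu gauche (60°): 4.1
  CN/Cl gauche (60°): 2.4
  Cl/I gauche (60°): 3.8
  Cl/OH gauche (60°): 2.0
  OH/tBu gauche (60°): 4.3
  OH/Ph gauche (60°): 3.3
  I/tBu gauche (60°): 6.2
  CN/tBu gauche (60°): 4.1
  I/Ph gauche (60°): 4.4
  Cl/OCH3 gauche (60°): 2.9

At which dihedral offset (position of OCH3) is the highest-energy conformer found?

240°

OCH3 at 0° (eclipsed): Cl(0°)/OCH3(0°) eclipsed 7.8; tBu(120°)/OH(120°) eclipsed 12.9; Ph(240°)/I(240°) eclipsed 15.6 → 36.3 kJ/mol.
OCH3 at 60° (staggered): Cl(0°)/OCH3(60°) gauche 2.9; Cl(0°)/I(300°) gauche 3.8; tBu(120°)/OCH3(60°) gauche 4.1; tBu(120°)/OH(180°) gauche 4.3; Ph(240°)/OH(180°) gauche 3.3; Ph(240°)/I(300°) gauche 4.4 → 22.8 kJ/mol.
OCH3 at 120° (eclipsed): Cl(0°)/I(0°) eclipsed 11.4; tBu(120°)/OCH3(120°) eclipsed 15.0; Ph(240°)/OH(240°) eclipsed 11.6 → 38.0 kJ/mol.
OCH3 at 180° (staggered): Cl(0°)/OH(300°) gauche 2.0; Cl(0°)/I(60°) gauche 3.8; tBu(120°)/OCH3(180°) gauche 4.1; tBu(120°)/I(60°) gauche 6.2; Ph(240°)/OCH3(180°) gauche 4.5; Ph(240°)/OH(300°) gauche 3.3 → 23.9 kJ/mol.
OCH3 at 240° (eclipsed): Cl(0°)/OH(0°) eclipsed 9.2; tBu(120°)/I(120°) eclipsed 18.7; Ph(240°)/OCH3(240°) eclipsed 13.8 → 41.7 kJ/mol.
OCH3 at 300° (staggered): Cl(0°)/OCH3(300°) gauche 2.9; Cl(0°)/OH(60°) gauche 2.0; tBu(120°)/OH(60°) gauche 4.3; tBu(120°)/I(180°) gauche 6.2; Ph(240°)/OCH3(300°) gauche 4.5; Ph(240°)/I(180°) gauche 4.4 → 24.3 kJ/mol.
The maximum (41.7 kJ/mol) occurs with OCH3 at 240°.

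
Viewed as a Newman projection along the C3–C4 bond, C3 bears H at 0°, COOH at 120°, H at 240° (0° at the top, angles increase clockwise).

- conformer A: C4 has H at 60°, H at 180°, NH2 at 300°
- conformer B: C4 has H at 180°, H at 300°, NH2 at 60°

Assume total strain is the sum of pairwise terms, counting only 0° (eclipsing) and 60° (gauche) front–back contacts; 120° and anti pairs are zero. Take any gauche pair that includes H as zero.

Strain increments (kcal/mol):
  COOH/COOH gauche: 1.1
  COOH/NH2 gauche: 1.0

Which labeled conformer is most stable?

A

A (staggered): no non-H gauche contacts → 0.0 kcal/mol.
B (staggered): COOH(120°)/NH2(60°) gauche 1.0 → 1.0 kcal/mol.
A has the lowest total (0.0 kcal/mol).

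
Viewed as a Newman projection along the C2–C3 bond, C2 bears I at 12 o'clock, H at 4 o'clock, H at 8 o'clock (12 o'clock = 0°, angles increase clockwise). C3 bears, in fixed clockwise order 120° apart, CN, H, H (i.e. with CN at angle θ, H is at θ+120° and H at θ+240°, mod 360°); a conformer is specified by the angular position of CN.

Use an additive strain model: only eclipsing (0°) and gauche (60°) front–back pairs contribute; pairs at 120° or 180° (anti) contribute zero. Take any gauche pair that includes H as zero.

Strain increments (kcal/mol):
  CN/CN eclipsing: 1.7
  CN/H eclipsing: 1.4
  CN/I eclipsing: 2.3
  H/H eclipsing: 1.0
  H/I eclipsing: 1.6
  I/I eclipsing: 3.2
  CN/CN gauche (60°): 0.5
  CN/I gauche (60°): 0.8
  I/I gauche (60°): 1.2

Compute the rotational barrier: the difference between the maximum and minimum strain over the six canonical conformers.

4.3 kcal/mol

CN at 0° (eclipsed): I–CN eclipsed, H–H eclipsed, H–H eclipsed; 2.3 + 1.0 + 1.0 = 4.3 kcal/mol.
CN at 60° (staggered): I–CN gauche; 0.8 = 0.8 kcal/mol.
CN at 120° (eclipsed): I–H eclipsed, H–CN eclipsed, H–H eclipsed; 1.6 + 1.4 + 1.0 = 4.0 kcal/mol.
CN at 180° (staggered): no non-H gauche contacts → 0.0 kcal/mol.
CN at 240° (eclipsed): I–H eclipsed, H–H eclipsed, H–CN eclipsed; 1.6 + 1.0 + 1.4 = 4.0 kcal/mol.
CN at 300° (staggered): I–CN gauche; 0.8 = 0.8 kcal/mol.
Max at 0° (4.3 kcal/mol), min at 180° (0.0 kcal/mol); barrier = 4.3 kcal/mol.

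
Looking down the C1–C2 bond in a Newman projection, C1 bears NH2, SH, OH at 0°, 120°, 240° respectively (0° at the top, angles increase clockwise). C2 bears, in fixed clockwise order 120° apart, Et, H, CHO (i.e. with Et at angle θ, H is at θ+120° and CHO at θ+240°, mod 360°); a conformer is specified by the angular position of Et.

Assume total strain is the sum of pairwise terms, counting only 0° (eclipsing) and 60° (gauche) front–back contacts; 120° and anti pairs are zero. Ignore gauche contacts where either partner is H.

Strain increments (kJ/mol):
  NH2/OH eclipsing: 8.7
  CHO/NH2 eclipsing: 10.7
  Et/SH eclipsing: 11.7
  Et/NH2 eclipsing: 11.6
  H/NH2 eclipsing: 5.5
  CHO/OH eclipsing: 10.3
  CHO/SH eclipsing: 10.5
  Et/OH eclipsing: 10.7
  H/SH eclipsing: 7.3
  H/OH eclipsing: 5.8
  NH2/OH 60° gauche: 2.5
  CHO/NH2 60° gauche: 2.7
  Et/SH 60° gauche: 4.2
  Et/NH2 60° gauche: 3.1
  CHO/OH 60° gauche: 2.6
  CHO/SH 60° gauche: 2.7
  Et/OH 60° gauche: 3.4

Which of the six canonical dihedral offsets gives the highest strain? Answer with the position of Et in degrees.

0°

Et at 0° is eclipsed. NH2 at 0° is eclipsed with Et at 0° (11.6); SH at 120° is eclipsed with H at 120° (7.3); OH at 240° is eclipsed with CHO at 240° (10.3). Total 29.2 kJ/mol.
Et at 60° is staggered. NH2 at 0° is gauche with Et at 60° (3.1); NH2 at 0° is gauche with CHO at 300° (2.7); SH at 120° is gauche with Et at 60° (4.2); OH at 240° is gauche with CHO at 300° (2.6). Total 12.6 kJ/mol.
Et at 120° is eclipsed. NH2 at 0° is eclipsed with CHO at 0° (10.7); SH at 120° is eclipsed with Et at 120° (11.7); OH at 240° is eclipsed with H at 240° (5.8). Total 28.2 kJ/mol.
Et at 180° is staggered. NH2 at 0° is gauche with CHO at 60° (2.7); SH at 120° is gauche with Et at 180° (4.2); SH at 120° is gauche with CHO at 60° (2.7); OH at 240° is gauche with Et at 180° (3.4). Total 13.0 kJ/mol.
Et at 240° is eclipsed. NH2 at 0° is eclipsed with H at 0° (5.5); SH at 120° is eclipsed with CHO at 120° (10.5); OH at 240° is eclipsed with Et at 240° (10.7). Total 26.7 kJ/mol.
Et at 300° is staggered. NH2 at 0° is gauche with Et at 300° (3.1); SH at 120° is gauche with CHO at 180° (2.7); OH at 240° is gauche with Et at 300° (3.4); OH at 240° is gauche with CHO at 180° (2.6). Total 11.8 kJ/mol.
The maximum (29.2 kJ/mol) occurs with Et at 0°.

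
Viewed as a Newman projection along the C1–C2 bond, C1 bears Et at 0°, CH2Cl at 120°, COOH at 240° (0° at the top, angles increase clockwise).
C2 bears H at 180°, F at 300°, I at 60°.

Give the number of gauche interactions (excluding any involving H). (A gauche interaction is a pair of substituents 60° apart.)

4

Non-H gauche pairs: Et(0°)/F(300°); Et(0°)/I(60°); CH2Cl(120°)/I(60°); COOH(240°)/F(300°) — 4 interactions.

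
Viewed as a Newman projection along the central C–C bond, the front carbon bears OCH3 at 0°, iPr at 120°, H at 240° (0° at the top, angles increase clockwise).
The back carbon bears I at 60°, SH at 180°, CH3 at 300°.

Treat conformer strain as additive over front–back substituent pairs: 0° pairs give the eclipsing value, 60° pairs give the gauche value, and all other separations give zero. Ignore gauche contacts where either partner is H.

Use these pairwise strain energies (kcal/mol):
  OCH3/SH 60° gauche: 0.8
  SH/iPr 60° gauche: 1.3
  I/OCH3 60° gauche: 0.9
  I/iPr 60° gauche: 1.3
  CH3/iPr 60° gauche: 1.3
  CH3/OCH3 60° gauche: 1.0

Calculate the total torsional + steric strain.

This conformer (staggered): OCH3(0°)/I(60°) gauche 0.9; OCH3(0°)/CH3(300°) gauche 1.0; iPr(120°)/I(60°) gauche 1.3; iPr(120°)/SH(180°) gauche 1.3 → 4.5 kcal/mol.

4.5 kcal/mol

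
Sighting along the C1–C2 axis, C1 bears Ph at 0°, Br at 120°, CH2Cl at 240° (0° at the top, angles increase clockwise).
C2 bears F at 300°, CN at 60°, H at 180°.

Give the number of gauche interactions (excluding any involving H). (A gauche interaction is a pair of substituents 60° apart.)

4

Non-H gauche pairs: Ph(0°)/F(300°); Ph(0°)/CN(60°); Br(120°)/CN(60°); CH2Cl(240°)/F(300°) — 4 interactions.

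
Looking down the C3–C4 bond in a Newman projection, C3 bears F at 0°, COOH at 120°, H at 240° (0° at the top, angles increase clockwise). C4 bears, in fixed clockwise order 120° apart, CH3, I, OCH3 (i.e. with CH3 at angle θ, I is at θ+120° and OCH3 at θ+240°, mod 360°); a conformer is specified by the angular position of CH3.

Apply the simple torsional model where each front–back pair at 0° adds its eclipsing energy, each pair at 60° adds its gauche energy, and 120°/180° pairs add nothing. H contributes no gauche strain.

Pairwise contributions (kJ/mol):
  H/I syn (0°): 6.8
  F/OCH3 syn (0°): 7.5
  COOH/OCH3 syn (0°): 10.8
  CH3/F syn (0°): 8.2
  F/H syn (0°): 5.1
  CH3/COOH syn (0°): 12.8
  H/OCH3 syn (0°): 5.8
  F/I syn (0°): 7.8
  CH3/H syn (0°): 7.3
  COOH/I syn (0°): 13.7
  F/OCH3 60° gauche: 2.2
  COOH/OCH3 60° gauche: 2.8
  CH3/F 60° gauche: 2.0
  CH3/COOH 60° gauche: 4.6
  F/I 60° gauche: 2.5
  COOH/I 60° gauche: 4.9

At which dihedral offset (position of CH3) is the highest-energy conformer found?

0°

CH3 at 0° is eclipsed. F at 0° is eclipsed with CH3 at 0° (8.2); COOH at 120° is eclipsed with I at 120° (13.7); H at 240° is eclipsed with OCH3 at 240° (5.8). Total 27.7 kJ/mol.
CH3 at 60° is staggered. F at 0° is gauche with CH3 at 60° (2.0); F at 0° is gauche with OCH3 at 300° (2.2); COOH at 120° is gauche with CH3 at 60° (4.6); COOH at 120° is gauche with I at 180° (4.9). Total 13.7 kJ/mol.
CH3 at 120° is eclipsed. F at 0° is eclipsed with OCH3 at 0° (7.5); COOH at 120° is eclipsed with CH3 at 120° (12.8); H at 240° is eclipsed with I at 240° (6.8). Total 27.1 kJ/mol.
CH3 at 180° is staggered. F at 0° is gauche with I at 300° (2.5); F at 0° is gauche with OCH3 at 60° (2.2); COOH at 120° is gauche with CH3 at 180° (4.6); COOH at 120° is gauche with OCH3 at 60° (2.8). Total 12.1 kJ/mol.
CH3 at 240° is eclipsed. F at 0° is eclipsed with I at 0° (7.8); COOH at 120° is eclipsed with OCH3 at 120° (10.8); H at 240° is eclipsed with CH3 at 240° (7.3). Total 25.9 kJ/mol.
CH3 at 300° is staggered. F at 0° is gauche with CH3 at 300° (2.0); F at 0° is gauche with I at 60° (2.5); COOH at 120° is gauche with I at 60° (4.9); COOH at 120° is gauche with OCH3 at 180° (2.8). Total 12.2 kJ/mol.
The maximum (27.7 kJ/mol) occurs with CH3 at 0°.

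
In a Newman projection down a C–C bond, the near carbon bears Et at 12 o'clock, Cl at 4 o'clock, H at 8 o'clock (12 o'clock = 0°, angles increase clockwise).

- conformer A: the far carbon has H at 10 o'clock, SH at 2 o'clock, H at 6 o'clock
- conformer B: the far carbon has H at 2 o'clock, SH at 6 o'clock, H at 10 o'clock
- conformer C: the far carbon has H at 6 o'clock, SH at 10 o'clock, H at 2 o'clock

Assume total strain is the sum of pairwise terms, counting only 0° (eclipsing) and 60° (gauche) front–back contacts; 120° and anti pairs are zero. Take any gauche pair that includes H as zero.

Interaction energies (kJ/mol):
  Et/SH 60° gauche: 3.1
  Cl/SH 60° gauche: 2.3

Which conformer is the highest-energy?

A

A (staggered): Et(0°)/SH(60°) gauche 3.1; Cl(120°)/SH(60°) gauche 2.3 → 5.4 kJ/mol.
B (staggered): Cl(120°)/SH(180°) gauche 2.3 → 2.3 kJ/mol.
C (staggered): Et(0°)/SH(300°) gauche 3.1 → 3.1 kJ/mol.
A has the highest total (5.4 kJ/mol).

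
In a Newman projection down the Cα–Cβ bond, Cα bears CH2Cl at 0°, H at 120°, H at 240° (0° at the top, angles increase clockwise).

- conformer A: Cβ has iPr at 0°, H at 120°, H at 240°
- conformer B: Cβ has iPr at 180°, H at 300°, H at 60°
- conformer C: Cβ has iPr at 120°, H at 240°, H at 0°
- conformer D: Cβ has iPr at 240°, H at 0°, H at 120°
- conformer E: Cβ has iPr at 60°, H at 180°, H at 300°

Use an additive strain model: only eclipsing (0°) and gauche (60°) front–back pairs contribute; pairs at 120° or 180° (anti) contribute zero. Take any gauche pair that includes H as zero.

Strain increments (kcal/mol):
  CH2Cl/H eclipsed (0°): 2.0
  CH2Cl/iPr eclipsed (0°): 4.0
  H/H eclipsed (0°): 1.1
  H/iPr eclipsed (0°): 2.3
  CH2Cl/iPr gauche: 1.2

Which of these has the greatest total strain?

A (eclipsed): CH2Cl(0°)/iPr(0°) eclipsed 4.0; H(120°)/H(120°) eclipsed 1.1; H(240°)/H(240°) eclipsed 1.1 → 6.2 kcal/mol.
B (staggered): no non-H gauche contacts → 0.0 kcal/mol.
C (eclipsed): CH2Cl(0°)/H(0°) eclipsed 2.0; H(120°)/iPr(120°) eclipsed 2.3; H(240°)/H(240°) eclipsed 1.1 → 5.4 kcal/mol.
D (eclipsed): CH2Cl(0°)/H(0°) eclipsed 2.0; H(120°)/H(120°) eclipsed 1.1; H(240°)/iPr(240°) eclipsed 2.3 → 5.4 kcal/mol.
E (staggered): CH2Cl(0°)/iPr(60°) gauche 1.2 → 1.2 kcal/mol.
A has the highest total (6.2 kcal/mol).

A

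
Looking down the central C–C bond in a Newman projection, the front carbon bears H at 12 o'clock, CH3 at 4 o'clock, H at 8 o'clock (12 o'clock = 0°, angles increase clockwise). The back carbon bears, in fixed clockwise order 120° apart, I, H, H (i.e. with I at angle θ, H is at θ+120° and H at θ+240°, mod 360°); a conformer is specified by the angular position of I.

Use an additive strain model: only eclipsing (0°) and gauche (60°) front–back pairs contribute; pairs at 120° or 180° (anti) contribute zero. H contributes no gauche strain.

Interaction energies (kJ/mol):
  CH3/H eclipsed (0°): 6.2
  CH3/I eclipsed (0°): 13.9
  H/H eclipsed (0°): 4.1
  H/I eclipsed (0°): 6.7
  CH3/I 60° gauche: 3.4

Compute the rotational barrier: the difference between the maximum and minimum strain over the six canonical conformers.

I at 0° (eclipsed): H–I eclipsed, CH3–H eclipsed, H–H eclipsed; 6.7 + 6.2 + 4.1 = 17.0 kJ/mol.
I at 60° (staggered): CH3–I gauche; 3.4 = 3.4 kJ/mol.
I at 120° (eclipsed): H–H eclipsed, CH3–I eclipsed, H–H eclipsed; 4.1 + 13.9 + 4.1 = 22.1 kJ/mol.
I at 180° (staggered): CH3–I gauche; 3.4 = 3.4 kJ/mol.
I at 240° (eclipsed): H–H eclipsed, CH3–H eclipsed, H–I eclipsed; 4.1 + 6.2 + 6.7 = 17.0 kJ/mol.
I at 300° (staggered): no non-H gauche contacts → 0.0 kJ/mol.
Max at 120° (22.1 kJ/mol), min at 300° (0.0 kJ/mol); barrier = 22.1 kJ/mol.

22.1 kJ/mol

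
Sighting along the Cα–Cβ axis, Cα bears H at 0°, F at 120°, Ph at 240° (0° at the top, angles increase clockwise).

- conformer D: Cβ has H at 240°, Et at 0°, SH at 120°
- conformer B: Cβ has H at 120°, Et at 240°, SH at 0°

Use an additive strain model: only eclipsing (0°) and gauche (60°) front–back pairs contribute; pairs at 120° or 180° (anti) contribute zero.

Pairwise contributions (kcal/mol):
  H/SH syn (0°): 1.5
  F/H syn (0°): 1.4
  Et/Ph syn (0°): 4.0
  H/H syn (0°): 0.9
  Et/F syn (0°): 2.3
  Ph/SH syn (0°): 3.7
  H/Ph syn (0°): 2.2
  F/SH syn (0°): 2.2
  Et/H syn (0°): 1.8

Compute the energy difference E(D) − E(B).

D is eclipsed. H at 0° is eclipsed with Et at 0° (1.8); F at 120° is eclipsed with SH at 120° (2.2); Ph at 240° is eclipsed with H at 240° (2.2). Total 6.2 kcal/mol.
B is eclipsed. H at 0° is eclipsed with SH at 0° (1.5); F at 120° is eclipsed with H at 120° (1.4); Ph at 240° is eclipsed with Et at 240° (4.0). Total 6.9 kcal/mol.
E(D) − E(B) = 6.2 − 6.9 = -0.7 kcal/mol.

-0.7 kcal/mol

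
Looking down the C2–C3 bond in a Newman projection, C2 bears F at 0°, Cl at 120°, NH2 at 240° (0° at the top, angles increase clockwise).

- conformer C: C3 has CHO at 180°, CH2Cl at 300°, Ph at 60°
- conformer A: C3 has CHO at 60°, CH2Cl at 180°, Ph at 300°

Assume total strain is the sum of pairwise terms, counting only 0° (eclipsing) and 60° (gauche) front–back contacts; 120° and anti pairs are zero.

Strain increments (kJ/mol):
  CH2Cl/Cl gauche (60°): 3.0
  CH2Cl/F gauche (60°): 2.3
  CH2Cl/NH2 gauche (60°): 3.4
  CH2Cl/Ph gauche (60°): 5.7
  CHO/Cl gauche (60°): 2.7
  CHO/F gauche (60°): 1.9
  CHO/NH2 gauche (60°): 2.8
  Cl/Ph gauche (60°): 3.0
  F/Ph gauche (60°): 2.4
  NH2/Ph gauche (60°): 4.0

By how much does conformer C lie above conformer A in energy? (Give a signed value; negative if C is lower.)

-0.8 kJ/mol

C is staggered. F at 0° is gauche with CH2Cl at 300° (2.3); F at 0° is gauche with Ph at 60° (2.4); Cl at 120° is gauche with CHO at 180° (2.7); Cl at 120° is gauche with Ph at 60° (3.0); NH2 at 240° is gauche with CHO at 180° (2.8); NH2 at 240° is gauche with CH2Cl at 300° (3.4). Total 16.6 kJ/mol.
A is staggered. F at 0° is gauche with CHO at 60° (1.9); F at 0° is gauche with Ph at 300° (2.4); Cl at 120° is gauche with CHO at 60° (2.7); Cl at 120° is gauche with CH2Cl at 180° (3.0); NH2 at 240° is gauche with CH2Cl at 180° (3.4); NH2 at 240° is gauche with Ph at 300° (4.0). Total 17.4 kJ/mol.
E(C) − E(A) = 16.6 − 17.4 = -0.8 kJ/mol.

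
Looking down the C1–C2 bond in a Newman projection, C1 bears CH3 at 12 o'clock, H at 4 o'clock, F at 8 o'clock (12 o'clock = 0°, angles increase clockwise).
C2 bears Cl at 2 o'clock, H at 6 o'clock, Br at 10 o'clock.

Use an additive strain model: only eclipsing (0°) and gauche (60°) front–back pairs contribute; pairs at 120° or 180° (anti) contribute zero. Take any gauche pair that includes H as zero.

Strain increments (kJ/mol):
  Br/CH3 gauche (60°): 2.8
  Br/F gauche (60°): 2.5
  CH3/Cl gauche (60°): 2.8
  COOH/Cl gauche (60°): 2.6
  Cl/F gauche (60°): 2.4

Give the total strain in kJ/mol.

This conformer (staggered): CH3(0°)/Cl(60°) gauche 2.8; CH3(0°)/Br(300°) gauche 2.8; F(240°)/Br(300°) gauche 2.5 → 8.1 kJ/mol.

8.1 kJ/mol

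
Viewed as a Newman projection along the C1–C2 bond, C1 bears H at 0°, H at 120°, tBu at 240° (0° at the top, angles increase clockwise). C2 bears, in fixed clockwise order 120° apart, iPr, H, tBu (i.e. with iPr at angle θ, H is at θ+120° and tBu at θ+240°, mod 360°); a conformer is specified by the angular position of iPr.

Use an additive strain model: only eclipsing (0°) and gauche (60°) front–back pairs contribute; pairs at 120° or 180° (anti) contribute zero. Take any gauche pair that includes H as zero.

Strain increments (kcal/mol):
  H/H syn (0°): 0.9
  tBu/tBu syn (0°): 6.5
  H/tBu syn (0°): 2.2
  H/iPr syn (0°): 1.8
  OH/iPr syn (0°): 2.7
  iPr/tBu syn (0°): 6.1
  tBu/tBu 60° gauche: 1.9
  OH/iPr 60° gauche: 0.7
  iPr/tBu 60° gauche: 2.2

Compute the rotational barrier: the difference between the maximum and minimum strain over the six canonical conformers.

7.3 kcal/mol

iPr at 0° (eclipsed): H(0°)/iPr(0°) eclipsed 1.8; H(120°)/H(120°) eclipsed 0.9; tBu(240°)/tBu(240°) eclipsed 6.5 → 9.2 kcal/mol.
iPr at 60° (staggered): tBu(240°)/tBu(300°) gauche 1.9 → 1.9 kcal/mol.
iPr at 120° (eclipsed): H(0°)/tBu(0°) eclipsed 2.2; H(120°)/iPr(120°) eclipsed 1.8; tBu(240°)/H(240°) eclipsed 2.2 → 6.2 kcal/mol.
iPr at 180° (staggered): tBu(240°)/iPr(180°) gauche 2.2 → 2.2 kcal/mol.
iPr at 240° (eclipsed): H(0°)/H(0°) eclipsed 0.9; H(120°)/tBu(120°) eclipsed 2.2; tBu(240°)/iPr(240°) eclipsed 6.1 → 9.2 kcal/mol.
iPr at 300° (staggered): tBu(240°)/iPr(300°) gauche 2.2; tBu(240°)/tBu(180°) gauche 1.9 → 4.1 kcal/mol.
Max at 0° (9.2 kcal/mol), min at 60° (1.9 kcal/mol); barrier = 7.3 kcal/mol.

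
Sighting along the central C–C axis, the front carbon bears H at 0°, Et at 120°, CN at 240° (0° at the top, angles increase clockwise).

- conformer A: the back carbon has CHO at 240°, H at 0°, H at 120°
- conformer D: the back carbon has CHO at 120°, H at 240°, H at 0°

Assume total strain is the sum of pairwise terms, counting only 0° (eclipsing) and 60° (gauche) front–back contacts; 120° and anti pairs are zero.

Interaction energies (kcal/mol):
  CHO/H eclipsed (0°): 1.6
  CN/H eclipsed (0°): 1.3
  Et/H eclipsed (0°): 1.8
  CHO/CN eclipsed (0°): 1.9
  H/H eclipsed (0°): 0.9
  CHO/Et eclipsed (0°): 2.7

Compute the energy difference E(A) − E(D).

-0.3 kcal/mol

A (eclipsed): H–H eclipsed, Et–H eclipsed, CN–CHO eclipsed; 0.9 + 1.8 + 1.9 = 4.6 kcal/mol.
D (eclipsed): H–H eclipsed, Et–CHO eclipsed, CN–H eclipsed; 0.9 + 2.7 + 1.3 = 4.9 kcal/mol.
E(A) − E(D) = 4.6 − 4.9 = -0.3 kcal/mol.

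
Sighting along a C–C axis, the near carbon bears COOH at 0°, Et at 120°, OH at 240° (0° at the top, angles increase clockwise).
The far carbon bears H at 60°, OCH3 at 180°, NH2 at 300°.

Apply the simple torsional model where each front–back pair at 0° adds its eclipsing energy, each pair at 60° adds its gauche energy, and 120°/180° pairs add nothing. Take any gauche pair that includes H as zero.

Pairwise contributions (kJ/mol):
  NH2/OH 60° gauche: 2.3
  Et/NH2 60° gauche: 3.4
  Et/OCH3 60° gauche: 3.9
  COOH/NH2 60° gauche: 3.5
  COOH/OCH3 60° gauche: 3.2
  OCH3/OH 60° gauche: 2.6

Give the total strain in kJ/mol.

12.3 kJ/mol

This conformer (staggered): COOH(0°)/NH2(300°) gauche 3.5; Et(120°)/OCH3(180°) gauche 3.9; OH(240°)/OCH3(180°) gauche 2.6; OH(240°)/NH2(300°) gauche 2.3 → 12.3 kJ/mol.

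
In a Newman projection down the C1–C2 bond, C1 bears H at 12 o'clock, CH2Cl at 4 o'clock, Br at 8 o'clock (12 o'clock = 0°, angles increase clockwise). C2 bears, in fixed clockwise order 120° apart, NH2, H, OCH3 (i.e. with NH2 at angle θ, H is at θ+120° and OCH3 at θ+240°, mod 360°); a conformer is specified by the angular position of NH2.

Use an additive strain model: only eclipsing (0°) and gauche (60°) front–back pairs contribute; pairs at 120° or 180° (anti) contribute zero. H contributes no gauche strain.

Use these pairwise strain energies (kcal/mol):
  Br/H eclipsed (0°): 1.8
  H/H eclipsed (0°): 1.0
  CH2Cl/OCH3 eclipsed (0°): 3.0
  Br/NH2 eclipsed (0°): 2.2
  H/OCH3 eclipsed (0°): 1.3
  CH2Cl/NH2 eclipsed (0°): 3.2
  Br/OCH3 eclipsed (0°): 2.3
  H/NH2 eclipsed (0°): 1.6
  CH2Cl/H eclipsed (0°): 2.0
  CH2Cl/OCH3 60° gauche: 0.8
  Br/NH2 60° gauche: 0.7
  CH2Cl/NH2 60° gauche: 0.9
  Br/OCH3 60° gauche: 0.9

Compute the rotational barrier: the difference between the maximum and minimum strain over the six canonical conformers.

4.5 kcal/mol

NH2 at 0° (eclipsed): H–NH2 eclipsed, CH2Cl–H eclipsed, Br–OCH3 eclipsed; 1.6 + 2.0 + 2.3 = 5.9 kcal/mol.
NH2 at 60° (staggered): CH2Cl–NH2 gauche, Br–OCH3 gauche; 0.9 + 0.9 = 1.8 kcal/mol.
NH2 at 120° (eclipsed): H–OCH3 eclipsed, CH2Cl–NH2 eclipsed, Br–H eclipsed; 1.3 + 3.2 + 1.8 = 6.3 kcal/mol.
NH2 at 180° (staggered): CH2Cl–NH2 gauche, CH2Cl–OCH3 gauche, Br–NH2 gauche; 0.9 + 0.8 + 0.7 = 2.4 kcal/mol.
NH2 at 240° (eclipsed): H–H eclipsed, CH2Cl–OCH3 eclipsed, Br–NH2 eclipsed; 1.0 + 3.0 + 2.2 = 6.2 kcal/mol.
NH2 at 300° (staggered): CH2Cl–OCH3 gauche, Br–NH2 gauche, Br–OCH3 gauche; 0.8 + 0.7 + 0.9 = 2.4 kcal/mol.
Max at 120° (6.3 kcal/mol), min at 60° (1.8 kcal/mol); barrier = 4.5 kcal/mol.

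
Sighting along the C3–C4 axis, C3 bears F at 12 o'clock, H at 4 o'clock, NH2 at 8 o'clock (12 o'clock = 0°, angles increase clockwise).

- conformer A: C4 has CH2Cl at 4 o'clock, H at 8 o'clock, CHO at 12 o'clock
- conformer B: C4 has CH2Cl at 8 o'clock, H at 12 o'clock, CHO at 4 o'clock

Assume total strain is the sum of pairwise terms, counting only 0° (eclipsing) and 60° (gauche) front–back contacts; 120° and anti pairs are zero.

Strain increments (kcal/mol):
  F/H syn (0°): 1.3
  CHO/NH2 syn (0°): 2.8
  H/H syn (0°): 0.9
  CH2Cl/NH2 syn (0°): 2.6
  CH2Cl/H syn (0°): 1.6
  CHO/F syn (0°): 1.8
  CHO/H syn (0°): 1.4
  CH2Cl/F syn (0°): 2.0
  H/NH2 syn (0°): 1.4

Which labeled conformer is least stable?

B

A is eclipsed. F at 0° is eclipsed with CHO at 0° (1.8); H at 120° is eclipsed with CH2Cl at 120° (1.6); NH2 at 240° is eclipsed with H at 240° (1.4). Total 4.8 kcal/mol.
B is eclipsed. F at 0° is eclipsed with H at 0° (1.3); H at 120° is eclipsed with CHO at 120° (1.4); NH2 at 240° is eclipsed with CH2Cl at 240° (2.6). Total 5.3 kcal/mol.
B has the highest total (5.3 kcal/mol).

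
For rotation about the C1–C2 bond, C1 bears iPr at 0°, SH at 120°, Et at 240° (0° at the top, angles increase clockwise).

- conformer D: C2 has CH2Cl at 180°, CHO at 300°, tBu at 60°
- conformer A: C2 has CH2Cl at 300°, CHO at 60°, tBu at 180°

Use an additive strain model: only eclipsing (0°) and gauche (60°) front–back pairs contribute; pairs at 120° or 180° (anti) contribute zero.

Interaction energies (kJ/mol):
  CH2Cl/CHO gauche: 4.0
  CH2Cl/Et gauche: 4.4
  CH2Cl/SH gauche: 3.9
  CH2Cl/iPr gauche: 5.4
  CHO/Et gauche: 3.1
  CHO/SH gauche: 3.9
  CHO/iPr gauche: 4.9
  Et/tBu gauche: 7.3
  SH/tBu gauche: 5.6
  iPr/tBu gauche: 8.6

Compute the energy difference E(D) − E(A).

D (staggered): iPr–CHO gauche, iPr–tBu gauche, SH–CH2Cl gauche, SH–tBu gauche, Et–CH2Cl gauche, Et–CHO gauche; 4.9 + 8.6 + 3.9 + 5.6 + 4.4 + 3.1 = 30.5 kJ/mol.
A (staggered): iPr–CH2Cl gauche, iPr–CHO gauche, SH–CHO gauche, SH–tBu gauche, Et–CH2Cl gauche, Et–tBu gauche; 5.4 + 4.9 + 3.9 + 5.6 + 4.4 + 7.3 = 31.5 kJ/mol.
E(D) − E(A) = 30.5 − 31.5 = -1.0 kJ/mol.

-1.0 kJ/mol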